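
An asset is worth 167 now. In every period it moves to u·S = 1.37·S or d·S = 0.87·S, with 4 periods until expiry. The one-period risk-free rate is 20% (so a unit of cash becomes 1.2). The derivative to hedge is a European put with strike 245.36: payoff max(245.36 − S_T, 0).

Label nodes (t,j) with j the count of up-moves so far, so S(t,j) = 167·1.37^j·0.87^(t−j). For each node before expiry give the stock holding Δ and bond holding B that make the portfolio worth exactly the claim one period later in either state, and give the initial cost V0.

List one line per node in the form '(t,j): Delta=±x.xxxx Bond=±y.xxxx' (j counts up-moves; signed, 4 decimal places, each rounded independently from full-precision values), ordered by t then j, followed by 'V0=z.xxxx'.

The replicating-portfolio and risk-neutral prices coincide; use p* = (1.2−0.87)/(1.37−0.87) = 0.6600 for the latter.
Payoff layer (t=4): V(4,0)=149.6861, V(4,1)=94.7011, V(4,2)=8.1155, V(4,3)=0.0000, V(4,4)=0.0000
(3,0): S=109.9700. Δ = (V_up−V_dn)/(S_up−S_dn) = (94.7011−149.6861)/(150.6589−95.6739) = -1.0000. V = [p*·94.7011 + (1−p*)·149.6861]/1.2 = 94.4967. B = V − Δ·S = 204.4667.
(3,1): S=173.1712. Δ = (V_up−V_dn)/(S_up−S_dn) = (8.1155−94.7011)/(237.2445−150.6589) = -1.0000. V = [p*·8.1155 + (1−p*)·94.7011]/1.2 = 31.2955. B = V − Δ·S = 204.4667.
(3,2): S=272.6948. Δ = (V_up−V_dn)/(S_up−S_dn) = (0.0000−8.1155)/(373.5919−237.2445) = -0.0595. V = [p*·0.0000 + (1−p*)·8.1155]/1.2 = 2.2994. B = V − Δ·S = 18.5304.
(3,3): S=429.4160. Δ = (V_up−V_dn)/(S_up−S_dn) = (0.0000−0.0000)/(588.2999−373.5919) = 0.0000. V = [p*·0.0000 + (1−p*)·0.0000]/1.2 = 0.0000. B = V − Δ·S = 0.0000.
(2,0): S=126.4023. Δ = (V_up−V_dn)/(S_up−S_dn) = (31.2955−94.4967)/(173.1712−109.9700) = -1.0000. V = [p*·31.2955 + (1−p*)·94.4967]/1.2 = 43.9866. B = V − Δ·S = 170.3889.
(2,1): S=199.0473. Δ = (V_up−V_dn)/(S_up−S_dn) = (2.2994−31.2955)/(272.6948−173.1712) = -0.2913. V = [p*·2.2994 + (1−p*)·31.2955]/1.2 = 10.1317. B = V − Δ·S = 68.1240.
(2,2): S=313.4423. Δ = (V_up−V_dn)/(S_up−S_dn) = (0.0000−2.2994)/(429.4160−272.6948) = -0.0147. V = [p*·0.0000 + (1−p*)·2.2994]/1.2 = 0.6515. B = V − Δ·S = 5.2503.
(1,0): S=145.2900. Δ = (V_up−V_dn)/(S_up−S_dn) = (10.1317−43.9866)/(199.0473−126.4023) = -0.4660. V = [p*·10.1317 + (1−p*)·43.9866]/1.2 = 18.0353. B = V − Δ·S = 85.7450.
(1,1): S=228.7900. Δ = (V_up−V_dn)/(S_up−S_dn) = (0.6515−10.1317)/(313.4423−199.0473) = -0.0829. V = [p*·0.6515 + (1−p*)·10.1317]/1.2 = 3.2290. B = V − Δ·S = 22.1895.
(0,0): S=167.0000. Δ = (V_up−V_dn)/(S_up−S_dn) = (3.2290−18.0353)/(228.7900−145.2900) = -0.1773. V = [p*·3.2290 + (1−p*)·18.0353]/1.2 = 6.8859. B = V − Δ·S = 36.4986.
The time-0 hedge costs 6.8859, which is the no-arbitrage price.

(0,0): Delta=-0.1773 Bond=36.4986
(1,0): Delta=-0.4660 Bond=85.7450
(1,1): Delta=-0.0829 Bond=22.1895
(2,0): Delta=-1.0000 Bond=170.3889
(2,1): Delta=-0.2913 Bond=68.1240
(2,2): Delta=-0.0147 Bond=5.2503
(3,0): Delta=-1.0000 Bond=204.4667
(3,1): Delta=-1.0000 Bond=204.4667
(3,2): Delta=-0.0595 Bond=18.5304
(3,3): Delta=0.0000 Bond=0.0000
V0=6.8859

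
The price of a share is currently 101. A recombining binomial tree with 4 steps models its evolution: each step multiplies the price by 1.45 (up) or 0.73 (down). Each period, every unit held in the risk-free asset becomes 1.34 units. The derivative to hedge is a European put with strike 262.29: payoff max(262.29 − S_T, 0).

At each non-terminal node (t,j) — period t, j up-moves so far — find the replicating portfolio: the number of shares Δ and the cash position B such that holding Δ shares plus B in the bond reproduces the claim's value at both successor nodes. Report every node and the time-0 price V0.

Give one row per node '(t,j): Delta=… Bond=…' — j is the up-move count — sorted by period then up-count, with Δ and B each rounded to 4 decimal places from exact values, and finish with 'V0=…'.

(0,0): Delta=-0.3599 Bond=46.1294
(1,0): Delta=-1.0000 Bond=109.0103
(1,1): Delta=-0.3018 Bond=53.3025
(2,0): Delta=-1.0000 Bond=146.0737
(2,1): Delta=-1.0000 Bond=146.0737
(2,2): Delta=-0.2384 Bond=57.9641
(3,0): Delta=-1.0000 Bond=195.7388
(3,1): Delta=-1.0000 Bond=195.7388
(3,2): Delta=-1.0000 Bond=195.7388
(3,3): Delta=-0.1692 Bond=56.3812
V0=9.7826

Since d<R<u, set p* = (R−d)/(u−d) = 0.8472; price each node as the discounted p*-expectation of its children.
Terminal payoffs: V(4,0)=233.6078, V(4,1)=205.3185, V(4,2)=149.1274, V(4,3)=37.5149, V(4,4)=0.0000
  t=3,j=0: stock 39.2907 → up 56.9715 (V=205.3185), down 28.6822 (V=233.6078). Price 156.4481; hedge Δ=-1.0000, bond B=195.7388.
  t=3,j=1: stock 78.0432 → up 113.1626 (V=149.1274), down 56.9715 (V=205.3185). Price 117.6956; hedge Δ=-1.0000, bond B=195.7388.
  t=3,j=2: stock 155.0173 → up 224.7751 (V=37.5149), down 113.1626 (V=149.1274). Price 40.7215; hedge Δ=-1.0000, bond B=195.7388.
  t=3,j=3: stock 307.9111 → up 446.4711 (V=0.0000), down 224.7751 (V=37.5149). Price 4.2772; hedge Δ=-0.1692, bond B=56.3812.
  t=2,j=0: stock 53.8229 → up 78.0432 (V=117.6956), down 39.2907 (V=156.4481). Price 92.2508; hedge Δ=-1.0000, bond B=146.0737.
  t=2,j=1: stock 106.9085 → up 155.0173 (V=40.7215), down 78.0432 (V=117.6956). Price 39.1652; hedge Δ=-1.0000, bond B=146.0737.
  t=2,j=2: stock 212.3525 → up 307.9111 (V=4.2772), down 155.0173 (V=40.7215). Price 7.3471; hedge Δ=-0.2384, bond B=57.9641.
  t=1,j=0: stock 73.7300 → up 106.9085 (V=39.1652), down 53.8229 (V=92.2508). Price 35.2803; hedge Δ=-1.0000, bond B=109.0103.
  t=1,j=1: stock 146.4500 → up 212.3525 (V=7.3471), down 106.9085 (V=39.1652). Price 9.1106; hedge Δ=-0.3018, bond B=53.3025.
  t=0,j=0: stock 101.0000 → up 146.4500 (V=9.1106), down 73.7300 (V=35.2803). Price 9.7826; hedge Δ=-0.3599, bond B=46.1294.
Check: Δ(0,0)·S0 + B(0,0) = 9.7826 = V0.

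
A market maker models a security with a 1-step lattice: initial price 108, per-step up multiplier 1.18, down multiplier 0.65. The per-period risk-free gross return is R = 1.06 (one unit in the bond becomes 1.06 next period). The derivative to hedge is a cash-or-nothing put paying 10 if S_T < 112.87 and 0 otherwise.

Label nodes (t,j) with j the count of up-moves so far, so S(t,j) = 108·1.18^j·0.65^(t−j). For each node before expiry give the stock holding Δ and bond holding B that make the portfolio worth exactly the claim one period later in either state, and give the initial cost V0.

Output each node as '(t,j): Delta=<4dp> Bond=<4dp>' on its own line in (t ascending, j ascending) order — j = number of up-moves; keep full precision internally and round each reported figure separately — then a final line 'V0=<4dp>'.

(0,0): Delta=-0.1747 Bond=21.0039
V0=2.1360

Under the risk-neutral measure, an up-move has probability p* = (R−d)/(u−d) = 0.7736 and values discount at R = 1.06.
At expiry t=1: V(1,0)=10.0000, V(1,1)=0.0000
  t=0,j=0: stock 108.0000 → up 127.4400 (V=0.0000), down 70.2000 (V=10.0000). Price 2.1360; hedge Δ=-0.1747, bond B=21.0039.
Root portfolio cost Δ·108+B reproduces V0=2.1360.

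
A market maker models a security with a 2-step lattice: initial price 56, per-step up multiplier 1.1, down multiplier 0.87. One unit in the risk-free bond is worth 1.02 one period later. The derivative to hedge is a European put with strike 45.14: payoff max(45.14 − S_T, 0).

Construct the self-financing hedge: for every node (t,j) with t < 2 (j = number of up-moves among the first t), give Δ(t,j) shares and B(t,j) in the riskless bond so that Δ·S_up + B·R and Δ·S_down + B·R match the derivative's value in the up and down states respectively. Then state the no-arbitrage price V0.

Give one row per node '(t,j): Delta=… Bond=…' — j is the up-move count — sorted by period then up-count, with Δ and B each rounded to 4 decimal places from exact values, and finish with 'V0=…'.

Under the risk-neutral measure, an up-move has probability p* = (R−d)/(u−d) = 0.6522 and values discount at R = 1.02.
Terminal payoffs: V(2,0)=2.7536, V(2,1)=0.0000, V(2,2)=0.0000
(1,0): S=48.7200. Δ = (V_up−V_dn)/(S_up−S_dn) = (0.0000−2.7536)/(53.5920−42.3864) = -0.2457. V = [p*·0.0000 + (1−p*)·2.7536]/1.02 = 0.9390. B = V − Δ·S = 12.9112.
(1,1): S=61.6000. Δ = (V_up−V_dn)/(S_up−S_dn) = (0.0000−0.0000)/(67.7600−53.5920) = 0.0000. V = [p*·0.0000 + (1−p*)·0.0000]/1.02 = 0.0000. B = V − Δ·S = 0.0000.
(0,0): S=56.0000. Δ = (V_up−V_dn)/(S_up−S_dn) = (0.0000−0.9390)/(61.6000−48.7200) = -0.0729. V = [p*·0.0000 + (1−p*)·0.9390]/1.02 = 0.3202. B = V − Δ·S = 4.4028.
Each (Δ,B) replicates both successor values, so the strategy is self-financing and V0 is arbitrage-free.

(0,0): Delta=-0.0729 Bond=4.4028
(1,0): Delta=-0.2457 Bond=12.9112
(1,1): Delta=0.0000 Bond=0.0000
V0=0.3202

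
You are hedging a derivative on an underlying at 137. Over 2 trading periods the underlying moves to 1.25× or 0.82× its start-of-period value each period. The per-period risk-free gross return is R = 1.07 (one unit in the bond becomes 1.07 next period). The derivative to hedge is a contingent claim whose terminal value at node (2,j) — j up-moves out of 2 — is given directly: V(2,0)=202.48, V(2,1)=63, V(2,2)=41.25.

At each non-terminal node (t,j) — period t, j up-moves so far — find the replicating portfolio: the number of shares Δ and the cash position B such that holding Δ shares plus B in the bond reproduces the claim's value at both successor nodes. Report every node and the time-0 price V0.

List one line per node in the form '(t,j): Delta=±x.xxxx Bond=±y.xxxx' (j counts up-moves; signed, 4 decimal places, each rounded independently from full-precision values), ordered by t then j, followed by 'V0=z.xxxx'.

Under the risk-neutral measure, an up-move has probability p* = (R−d)/(u−d) = 0.5814 and values discount at R = 1.07.
Terminal values V(2,·): V(2,0)=202.4800, V(2,1)=63.0000, V(2,2)=41.2500
Node (1,0) S=112.3400: V=(p*·63.0000+(1−p*)·202.4800)/1.07=113.4458; Δ=(63.0000−202.4800)/(140.4250−92.1188)=-2.8874; B=V−Δ·S=437.8179
Node (1,1) S=171.2500: V=(p*·41.2500+(1−p*)·63.0000)/1.07=47.0604; Δ=(41.2500−63.0000)/(214.0625−140.4250)=-0.2954; B=V−Δ·S=97.6418
Node (0,0) S=137.0000: V=(p*·47.0604+(1−p*)·113.4458)/1.07=69.9529; Δ=(47.0604−113.4458)/(171.2500−112.3400)=-1.1269; B=V−Δ·S=224.3375
Root portfolio cost Δ·137+B reproduces V0=69.9529.

(0,0): Delta=-1.1269 Bond=224.3375
(1,0): Delta=-2.8874 Bond=437.8179
(1,1): Delta=-0.2954 Bond=97.6418
V0=69.9529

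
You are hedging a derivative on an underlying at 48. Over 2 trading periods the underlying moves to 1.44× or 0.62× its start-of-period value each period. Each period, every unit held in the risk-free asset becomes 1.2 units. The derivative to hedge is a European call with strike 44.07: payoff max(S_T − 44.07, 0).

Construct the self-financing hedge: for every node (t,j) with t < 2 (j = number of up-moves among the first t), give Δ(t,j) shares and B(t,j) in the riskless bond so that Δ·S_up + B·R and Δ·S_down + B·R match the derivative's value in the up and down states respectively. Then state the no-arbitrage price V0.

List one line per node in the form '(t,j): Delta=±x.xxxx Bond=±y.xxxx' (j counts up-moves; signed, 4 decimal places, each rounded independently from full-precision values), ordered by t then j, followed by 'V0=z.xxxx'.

(0,0): Delta=0.8306 Bond=-20.5983
(1,0): Delta=0.0000 Bond=0.0000
(1,1): Delta=0.9786 Bond=-34.9461
V0=19.2694

Under the risk-neutral measure, an up-move has probability p* = (R−d)/(u−d) = 0.7073 and values discount at R = 1.2.
Terminal payoffs: V(2,0)=0.0000, V(2,1)=0.0000, V(2,2)=55.4628
  t=1,j=0: stock 29.7600 → up 42.8544 (V=0.0000), down 18.4512 (V=0.0000). Price 0.0000; hedge Δ=0.0000, bond B=0.0000.
  t=1,j=1: stock 69.1200 → up 99.5328 (V=55.4628), down 42.8544 (V=0.0000). Price 32.6915; hedge Δ=0.9786, bond B=-34.9461.
  t=0,j=0: stock 48.0000 → up 69.1200 (V=32.6915), down 29.7600 (V=0.0000). Price 19.2694; hedge Δ=0.8306, bond B=-20.5983.
Each (Δ,B) replicates both successor values, so the strategy is self-financing and V0 is arbitrage-free.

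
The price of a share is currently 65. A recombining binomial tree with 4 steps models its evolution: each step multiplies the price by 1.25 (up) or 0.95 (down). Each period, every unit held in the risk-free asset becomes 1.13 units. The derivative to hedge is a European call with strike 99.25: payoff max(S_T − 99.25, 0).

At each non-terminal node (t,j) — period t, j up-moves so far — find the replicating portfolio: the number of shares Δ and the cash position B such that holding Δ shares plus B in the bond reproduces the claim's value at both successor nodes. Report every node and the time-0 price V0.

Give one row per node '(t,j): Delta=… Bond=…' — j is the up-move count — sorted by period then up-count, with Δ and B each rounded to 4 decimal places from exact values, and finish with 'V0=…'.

No-arbitrage ⇒ martingale measure with p* = (R−d)/(u−d) = 0.6000.
At expiry t=4: V(4,0)=0.0000, V(4,1)=0.0000, V(4,2)=0.0000, V(4,3)=21.3555, V(4,4)=59.4414
Node (3,0) S=55.7294: V=(p*·0.0000+(1−p*)·0.0000)/1.13=0.0000; Δ=(0.0000−0.0000)/(69.6617−52.9429)=0.0000; B=V−Δ·S=0.0000
Node (3,1) S=73.3281: V=(p*·0.0000+(1−p*)·0.0000)/1.13=0.0000; Δ=(0.0000−0.0000)/(91.6602−69.6617)=0.0000; B=V−Δ·S=0.0000
Node (3,2) S=96.4844: V=(p*·21.3555+(1−p*)·0.0000)/1.13=11.3392; Δ=(21.3555−0.0000)/(120.6055−91.6602)=0.7378; B=V−Δ·S=-59.8457
Node (3,3) S=126.9531: V=(p*·59.4414+(1−p*)·21.3555)/1.13=39.1213; Δ=(59.4414−21.3555)/(158.6914−120.6055)=1.0000; B=V−Δ·S=-87.8319
Node (2,0) S=58.6625: V=(p*·0.0000+(1−p*)·0.0000)/1.13=0.0000; Δ=(0.0000−0.0000)/(73.3281−55.7294)=0.0000; B=V−Δ·S=0.0000
Node (2,1) S=77.1875: V=(p*·11.3392+(1−p*)·0.0000)/1.13=6.0208; Δ=(11.3392−0.0000)/(96.4844−73.3281)=0.4897; B=V−Δ·S=-31.7765
Node (2,2) S=101.5625: V=(p*·39.1213+(1−p*)·11.3392)/1.13=24.7862; Δ=(39.1213−11.3392)/(126.9531−96.4844)=0.9118; B=V−Δ·S=-67.8207
Node (1,0) S=61.7500: V=(p*·6.0208+(1−p*)·0.0000)/1.13=3.1969; Δ=(6.0208−0.0000)/(77.1875−58.6625)=0.3250; B=V−Δ·S=-16.8725
Node (1,1) S=81.2500: V=(p*·24.7862+(1−p*)·6.0208)/1.13=15.2921; Δ=(24.7862−6.0208)/(101.5625−77.1875)=0.7699; B=V−Δ·S=-47.2593
Node (0,0) S=65.0000: V=(p*·15.2921+(1−p*)·3.1969)/1.13=9.2513; Δ=(15.2921−3.1969)/(81.2500−61.7500)=0.6203; B=V−Δ·S=-31.0660
Root portfolio cost Δ·65+B reproduces V0=9.2513.

(0,0): Delta=0.6203 Bond=-31.0660
(1,0): Delta=0.3250 Bond=-16.8725
(1,1): Delta=0.7699 Bond=-47.2593
(2,0): Delta=0.0000 Bond=0.0000
(2,1): Delta=0.4897 Bond=-31.7765
(2,2): Delta=0.9118 Bond=-67.8207
(3,0): Delta=0.0000 Bond=0.0000
(3,1): Delta=0.0000 Bond=0.0000
(3,2): Delta=0.7378 Bond=-59.8457
(3,3): Delta=1.0000 Bond=-87.8319
V0=9.2513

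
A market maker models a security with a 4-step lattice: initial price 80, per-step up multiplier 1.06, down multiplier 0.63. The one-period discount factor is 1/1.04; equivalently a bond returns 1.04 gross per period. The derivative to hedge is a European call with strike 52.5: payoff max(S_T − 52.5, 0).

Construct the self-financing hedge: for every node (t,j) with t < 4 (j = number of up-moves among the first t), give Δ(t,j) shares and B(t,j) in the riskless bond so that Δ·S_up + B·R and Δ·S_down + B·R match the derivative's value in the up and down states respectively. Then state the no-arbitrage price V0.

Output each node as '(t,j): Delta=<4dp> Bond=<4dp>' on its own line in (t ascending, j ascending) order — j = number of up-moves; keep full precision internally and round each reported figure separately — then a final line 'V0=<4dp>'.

Since d<R<u, set p* = (R−d)/(u−d) = 0.9535; price each node as the discounted p*-expectation of its children.
Terminal payoffs: V(4,0)=0.0000, V(4,1)=0.0000, V(4,2)=0.0000, V(4,3)=7.5272, V(4,4)=48.4982
(3,0): S=20.0038. Δ = (V_up−V_dn)/(S_up−S_dn) = (0.0000−0.0000)/(21.2040−12.6024) = 0.0000. V = [p*·0.0000 + (1−p*)·0.0000]/1.04 = 0.0000. B = V − Δ·S = 0.0000.
(3,1): S=33.6571. Δ = (V_up−V_dn)/(S_up−S_dn) = (0.0000−0.0000)/(35.6765−21.2040) = 0.0000. V = [p*·0.0000 + (1−p*)·0.0000]/1.04 = 0.0000. B = V − Δ·S = 0.0000.
(3,2): S=56.6294. Δ = (V_up−V_dn)/(S_up−S_dn) = (7.5272−0.0000)/(60.0272−35.6765) = 0.3091. V = [p*·7.5272 + (1−p*)·0.0000]/1.04 = 6.9011. B = V − Δ·S = -10.6041.
(3,3): S=95.2813. Δ = (V_up−V_dn)/(S_up−S_dn) = (48.4982−7.5272)/(100.9982−60.0272) = 1.0000. V = [p*·48.4982 + (1−p*)·7.5272]/1.04 = 44.8005. B = V − Δ·S = -50.4808.
(2,0): S=31.7520. Δ = (V_up−V_dn)/(S_up−S_dn) = (0.0000−0.0000)/(33.6571−20.0038) = 0.0000. V = [p*·0.0000 + (1−p*)·0.0000]/1.04 = 0.0000. B = V − Δ·S = 0.0000.
(2,1): S=53.4240. Δ = (V_up−V_dn)/(S_up−S_dn) = (6.9011−0.0000)/(56.6294−33.6571) = 0.3004. V = [p*·6.9011 + (1−p*)·0.0000]/1.04 = 6.3270. B = V − Δ·S = -9.7220.
(2,2): S=89.8880. Δ = (V_up−V_dn)/(S_up−S_dn) = (44.8005−6.9011)/(95.2813−56.6294) = 0.9805. V = [p*·44.8005 + (1−p*)·6.9011]/1.04 = 41.3824. B = V − Δ·S = -46.7558.
(1,0): S=50.4000. Δ = (V_up−V_dn)/(S_up−S_dn) = (6.3270−0.0000)/(53.4240−31.7520) = 0.2919. V = [p*·6.3270 + (1−p*)·0.0000]/1.04 = 5.8007. B = V − Δ·S = -8.9133.
(1,1): S=84.8000. Δ = (V_up−V_dn)/(S_up−S_dn) = (41.3824−6.3270)/(89.8880−53.4240) = 0.9614. V = [p*·41.3824 + (1−p*)·6.3270]/1.04 = 38.2230. B = V − Δ·S = -43.3013.
(0,0): S=80.0000. Δ = (V_up−V_dn)/(S_up−S_dn) = (38.2230−5.8007)/(84.8000−50.4000) = 0.9425. V = [p*·38.2230 + (1−p*)·5.8007]/1.04 = 35.3029. B = V − Δ·S = -40.0979.
Each (Δ,B) replicates both successor values, so the strategy is self-financing and V0 is arbitrage-free.

(0,0): Delta=0.9425 Bond=-40.0979
(1,0): Delta=0.2919 Bond=-8.9133
(1,1): Delta=0.9614 Bond=-43.3013
(2,0): Delta=0.0000 Bond=0.0000
(2,1): Delta=0.3004 Bond=-9.7220
(2,2): Delta=0.9805 Bond=-46.7558
(3,0): Delta=0.0000 Bond=0.0000
(3,1): Delta=0.0000 Bond=0.0000
(3,2): Delta=0.3091 Bond=-10.6041
(3,3): Delta=1.0000 Bond=-50.4808
V0=35.3029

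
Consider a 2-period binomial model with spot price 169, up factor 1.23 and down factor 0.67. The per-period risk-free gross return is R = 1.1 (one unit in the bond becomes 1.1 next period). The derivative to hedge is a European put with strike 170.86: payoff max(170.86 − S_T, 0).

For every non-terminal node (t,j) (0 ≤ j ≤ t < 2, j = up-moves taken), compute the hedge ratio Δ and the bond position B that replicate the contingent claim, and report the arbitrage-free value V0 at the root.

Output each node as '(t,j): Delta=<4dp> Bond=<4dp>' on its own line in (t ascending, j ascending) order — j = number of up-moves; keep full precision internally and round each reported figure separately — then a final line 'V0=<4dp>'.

Since d<R<u, set p* = (R−d)/(u−d) = 0.7679; price each node as the discounted p*-expectation of its children.
Payoff layer (t=2): V(2,0)=94.9959, V(2,1)=31.5871, V(2,2)=0.0000
(1,0): S=113.2300. Δ = (V_up−V_dn)/(S_up−S_dn) = (31.5871−94.9959)/(139.2729−75.8641) = -1.0000. V = [p*·31.5871 + (1−p*)·94.9959]/1.1 = 42.0973. B = V − Δ·S = 155.3273.
(1,1): S=207.8700. Δ = (V_up−V_dn)/(S_up−S_dn) = (0.0000−31.5871)/(255.6801−139.2729) = -0.2714. V = [p*·0.0000 + (1−p*)·31.5871]/1.1 = 6.6661. B = V − Δ·S = 63.0716.
(0,0): S=169.0000. Δ = (V_up−V_dn)/(S_up−S_dn) = (6.6661−42.0973)/(207.8700−113.2300) = -0.3744. V = [p*·6.6661 + (1−p*)·42.0973]/1.1 = 13.5375. B = V − Δ·S = 76.8074.
Each (Δ,B) replicates both successor values, so the strategy is self-financing and V0 is arbitrage-free.

(0,0): Delta=-0.3744 Bond=76.8074
(1,0): Delta=-1.0000 Bond=155.3273
(1,1): Delta=-0.2714 Bond=63.0716
V0=13.5375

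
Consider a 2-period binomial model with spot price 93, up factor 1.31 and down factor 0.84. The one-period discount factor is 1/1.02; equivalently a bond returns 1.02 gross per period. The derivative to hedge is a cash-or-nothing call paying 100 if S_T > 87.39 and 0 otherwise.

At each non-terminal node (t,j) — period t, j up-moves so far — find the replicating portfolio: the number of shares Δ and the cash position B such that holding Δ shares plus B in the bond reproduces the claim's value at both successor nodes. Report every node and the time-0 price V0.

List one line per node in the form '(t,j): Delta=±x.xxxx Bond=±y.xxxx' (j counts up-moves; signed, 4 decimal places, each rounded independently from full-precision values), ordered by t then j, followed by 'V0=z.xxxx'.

Since d<R<u, set p* = (R−d)/(u−d) = 0.3830; price each node as the discounted p*-expectation of its children.
Terminal payoffs: V(2,0)=0.0000, V(2,1)=100.0000, V(2,2)=100.0000
(1,0): S=78.1200. Δ = (V_up−V_dn)/(S_up−S_dn) = (100.0000−0.0000)/(102.3372−65.6208) = 2.7236. V = [p*·100.0000 + (1−p*)·0.0000]/1.02 = 37.5469. B = V − Δ·S = -175.2190.
(1,1): S=121.8300. Δ = (V_up−V_dn)/(S_up−S_dn) = (100.0000−100.0000)/(159.5973−102.3372) = 0.0000. V = [p*·100.0000 + (1−p*)·100.0000]/1.02 = 98.0392. B = V − Δ·S = 98.0392.
(0,0): S=93.0000. Δ = (V_up−V_dn)/(S_up−S_dn) = (98.0392−37.5469)/(121.8300−78.1200) = 1.3839. V = [p*·98.0392 + (1−p*)·37.5469]/1.02 = 59.5237. B = V − Δ·S = -69.1833.
Each (Δ,B) replicates both successor values, so the strategy is self-financing and V0 is arbitrage-free.

(0,0): Delta=1.3839 Bond=-69.1833
(1,0): Delta=2.7236 Bond=-175.2190
(1,1): Delta=0.0000 Bond=98.0392
V0=59.5237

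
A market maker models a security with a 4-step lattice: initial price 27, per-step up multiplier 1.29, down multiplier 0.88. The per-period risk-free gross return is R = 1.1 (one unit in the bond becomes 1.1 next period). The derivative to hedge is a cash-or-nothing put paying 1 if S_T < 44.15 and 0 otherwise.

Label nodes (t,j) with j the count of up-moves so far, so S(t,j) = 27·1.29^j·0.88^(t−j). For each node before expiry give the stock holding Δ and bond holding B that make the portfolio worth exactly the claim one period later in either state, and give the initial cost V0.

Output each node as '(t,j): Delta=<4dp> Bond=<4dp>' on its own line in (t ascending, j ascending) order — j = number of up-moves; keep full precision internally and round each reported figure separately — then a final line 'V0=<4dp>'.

The replicating-portfolio and risk-neutral prices coincide; use p* = (1.1−0.88)/(1.29−0.88) = 0.5366 for the latter.
At expiry t=4: V(4,0)=1.0000, V(4,1)=1.0000, V(4,2)=1.0000, V(4,3)=0.0000, V(4,4)=0.0000
(3,0): S=18.3997. Δ = (V_up−V_dn)/(S_up−S_dn) = (1.0000−1.0000)/(23.7357−16.1918) = 0.0000. V = [p*·1.0000 + (1−p*)·1.0000]/1.1 = 0.9091. B = V − Δ·S = 0.9091.
(3,1): S=26.9724. Δ = (V_up−V_dn)/(S_up−S_dn) = (1.0000−1.0000)/(34.7943−23.7357) = 0.0000. V = [p*·1.0000 + (1−p*)·1.0000]/1.1 = 0.9091. B = V − Δ·S = 0.9091.
(3,2): S=39.5390. Δ = (V_up−V_dn)/(S_up−S_dn) = (0.0000−1.0000)/(51.0053−34.7943) = -0.0617. V = [p*·0.0000 + (1−p*)·1.0000]/1.1 = 0.4213. B = V − Δ·S = 2.8603.
(3,3): S=57.9606. Δ = (V_up−V_dn)/(S_up−S_dn) = (0.0000−0.0000)/(74.7692−51.0053) = 0.0000. V = [p*·0.0000 + (1−p*)·0.0000]/1.1 = 0.0000. B = V − Δ·S = 0.0000.
(2,0): S=20.9088. Δ = (V_up−V_dn)/(S_up−S_dn) = (0.9091−0.9091)/(26.9724−18.3997) = 0.0000. V = [p*·0.9091 + (1−p*)·0.9091]/1.1 = 0.8264. B = V − Δ·S = 0.8264.
(2,1): S=30.6504. Δ = (V_up−V_dn)/(S_up−S_dn) = (0.4213−0.9091)/(39.5390−26.9724) = -0.0388. V = [p*·0.4213 + (1−p*)·0.9091]/1.1 = 0.5885. B = V − Δ·S = 1.7783.
(2,2): S=44.9307. Δ = (V_up−V_dn)/(S_up−S_dn) = (0.0000−0.4213)/(57.9606−39.5390) = -0.0229. V = [p*·0.0000 + (1−p*)·0.4213]/1.1 = 0.1775. B = V − Δ·S = 1.2050.
(1,0): S=23.7600. Δ = (V_up−V_dn)/(S_up−S_dn) = (0.5885−0.8264)/(30.6504−20.9088) = -0.0244. V = [p*·0.5885 + (1−p*)·0.8264]/1.1 = 0.6352. B = V − Δ·S = 1.2156.
(1,1): S=34.8300. Δ = (V_up−V_dn)/(S_up−S_dn) = (0.1775−0.5885)/(44.9307−30.6504) = -0.0288. V = [p*·0.1775 + (1−p*)·0.5885]/1.1 = 0.3345. B = V − Δ·S = 1.3370.
(0,0): S=27.0000. Δ = (V_up−V_dn)/(S_up−S_dn) = (0.3345−0.6352)/(34.8300−23.7600) = -0.0272. V = [p*·0.3345 + (1−p*)·0.6352]/1.1 = 0.4308. B = V − Δ·S = 1.1643.
Self-financing check: at every node Δ·S+B equals the discounted successor values.

(0,0): Delta=-0.0272 Bond=1.1643
(1,0): Delta=-0.0244 Bond=1.2156
(1,1): Delta=-0.0288 Bond=1.3370
(2,0): Delta=0.0000 Bond=0.8264
(2,1): Delta=-0.0388 Bond=1.7783
(2,2): Delta=-0.0229 Bond=1.2050
(3,0): Delta=0.0000 Bond=0.9091
(3,1): Delta=0.0000 Bond=0.9091
(3,2): Delta=-0.0617 Bond=2.8603
(3,3): Delta=0.0000 Bond=0.0000
V0=0.4308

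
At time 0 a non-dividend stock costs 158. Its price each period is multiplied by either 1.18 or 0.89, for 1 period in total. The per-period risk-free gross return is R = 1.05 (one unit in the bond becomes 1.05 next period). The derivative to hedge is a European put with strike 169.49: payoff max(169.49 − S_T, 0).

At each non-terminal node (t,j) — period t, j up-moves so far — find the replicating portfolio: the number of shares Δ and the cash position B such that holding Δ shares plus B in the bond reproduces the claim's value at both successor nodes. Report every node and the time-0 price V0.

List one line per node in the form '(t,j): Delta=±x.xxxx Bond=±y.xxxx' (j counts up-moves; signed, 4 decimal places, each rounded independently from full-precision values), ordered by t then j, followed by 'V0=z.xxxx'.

Risk-neutral probability p* = (R−d)/(u−d) = (1.05−0.89)/(1.18−0.89) = 0.5517.
Terminal payoffs: V(1,0)=28.8700, V(1,1)=0.0000
  t=0,j=0: stock 158.0000 → up 186.4400 (V=0.0000), down 140.6200 (V=28.8700). Price 12.3255; hedge Δ=-0.6301, bond B=111.8772.
Each (Δ,B) replicates both successor values, so the strategy is self-financing and V0 is arbitrage-free.

(0,0): Delta=-0.6301 Bond=111.8772
V0=12.3255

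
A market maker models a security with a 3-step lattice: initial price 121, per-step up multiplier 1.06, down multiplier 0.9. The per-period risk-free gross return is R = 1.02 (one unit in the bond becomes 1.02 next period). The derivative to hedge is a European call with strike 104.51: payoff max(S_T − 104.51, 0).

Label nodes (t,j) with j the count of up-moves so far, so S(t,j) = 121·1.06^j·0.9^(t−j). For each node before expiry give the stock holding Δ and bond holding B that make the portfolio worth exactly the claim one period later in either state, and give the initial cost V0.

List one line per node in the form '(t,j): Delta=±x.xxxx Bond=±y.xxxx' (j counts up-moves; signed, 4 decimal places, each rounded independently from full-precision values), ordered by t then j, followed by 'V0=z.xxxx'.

No-arbitrage ⇒ martingale measure with p* = (R−d)/(u−d) = 0.7500.
At expiry t=3: V(3,0)=0.0000, V(3,1)=0.0000, V(3,2)=17.8500, V(3,3)=39.6029
  t=2,j=0: stock 98.0100 → up 103.8906 (V=0.0000), down 88.2090 (V=0.0000). Price 0.0000; hedge Δ=0.0000, bond B=0.0000.
  t=2,j=1: stock 115.4340 → up 122.3600 (V=17.8500), down 103.8906 (V=0.0000). Price 13.1250; hedge Δ=0.9665, bond B=-98.4377.
  t=2,j=2: stock 135.9556 → up 144.1129 (V=39.6029), down 122.3600 (V=17.8500). Price 33.4948; hedge Δ=1.0000, bond B=-102.4608.
  t=1,j=0: stock 108.9000 → up 115.4340 (V=13.1250), down 98.0100 (V=0.0000). Price 9.6508; hedge Δ=0.7533, bond B=-72.3807.
  t=1,j=1: stock 128.2600 → up 135.9556 (V=33.4948), down 115.4340 (V=13.1250). Price 27.8455; hedge Δ=0.9926, bond B=-99.4657.
  t=0,j=0: stock 121.0000 → up 128.2600 (V=27.8455), down 108.9000 (V=9.6508). Price 22.8400; hedge Δ=0.9398, bond B=-90.8769.
Check: Δ(0,0)·S0 + B(0,0) = 22.8400 = V0.

(0,0): Delta=0.9398 Bond=-90.8769
(1,0): Delta=0.7533 Bond=-72.3807
(1,1): Delta=0.9926 Bond=-99.4657
(2,0): Delta=0.0000 Bond=0.0000
(2,1): Delta=0.9665 Bond=-98.4377
(2,2): Delta=1.0000 Bond=-102.4608
V0=22.8400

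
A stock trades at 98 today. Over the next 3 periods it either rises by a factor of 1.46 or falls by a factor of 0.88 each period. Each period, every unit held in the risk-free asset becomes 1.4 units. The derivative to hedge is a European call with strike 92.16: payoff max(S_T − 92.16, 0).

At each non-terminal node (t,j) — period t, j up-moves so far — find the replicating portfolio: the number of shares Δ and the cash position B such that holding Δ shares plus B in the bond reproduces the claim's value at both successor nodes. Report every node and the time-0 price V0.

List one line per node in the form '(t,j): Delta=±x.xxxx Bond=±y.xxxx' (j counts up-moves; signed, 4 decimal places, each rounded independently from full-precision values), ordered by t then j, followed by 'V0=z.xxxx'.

(0,0): Delta=0.9976 Bond=-33.3369
(1,0): Delta=0.9625 Bond=-43.6490
(1,1): Delta=1.0000 Bond=-47.0204
(2,0): Delta=0.4235 Bond=-20.2022
(2,1): Delta=1.0000 Bond=-65.8286
(2,2): Delta=1.0000 Bond=-65.8286
V0=64.4242

The replicating-portfolio and risk-neutral prices coincide; use p* = (1.4−0.88)/(1.46−0.88) = 0.8966 for the latter.
Payoff layer (t=3): V(3,0)=0.0000, V(3,1)=18.6412, V(3,2)=91.6692, V(3,3)=212.8293
  t=2,j=0: stock 75.8912 → up 110.8012 (V=18.6412), down 66.7843 (V=0.0000). Price 11.9377; hedge Δ=0.4235, bond B=-20.2022.
  t=2,j=1: stock 125.9104 → up 183.8292 (V=91.6692), down 110.8012 (V=18.6412). Price 60.0818; hedge Δ=1.0000, bond B=-65.8286.
  t=2,j=2: stock 208.8968 → up 304.9893 (V=212.8293), down 183.8292 (V=91.6692). Price 143.0682; hedge Δ=1.0000, bond B=-65.8286.
  t=1,j=0: stock 86.2400 → up 125.9104 (V=60.0818), down 75.8912 (V=11.9377). Price 39.3581; hedge Δ=0.9625, bond B=-43.6490.
  t=1,j=1: stock 143.0800 → up 208.8968 (V=143.0682), down 125.9104 (V=60.0818). Price 96.0596; hedge Δ=1.0000, bond B=-47.0204.
  t=0,j=0: stock 98.0000 → up 143.0800 (V=96.0596), down 86.2400 (V=39.3581). Price 64.4242; hedge Δ=0.9976, bond B=-33.3369.
Each (Δ,B) replicates both successor values, so the strategy is self-financing and V0 is arbitrage-free.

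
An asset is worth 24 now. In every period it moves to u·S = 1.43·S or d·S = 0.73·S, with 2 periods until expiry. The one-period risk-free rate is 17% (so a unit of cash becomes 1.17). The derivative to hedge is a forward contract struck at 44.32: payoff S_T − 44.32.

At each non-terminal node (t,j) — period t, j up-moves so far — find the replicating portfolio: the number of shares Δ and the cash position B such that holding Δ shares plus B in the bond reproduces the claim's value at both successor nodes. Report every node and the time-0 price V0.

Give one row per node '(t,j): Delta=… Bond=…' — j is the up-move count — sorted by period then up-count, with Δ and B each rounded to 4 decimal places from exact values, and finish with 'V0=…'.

Under the risk-neutral measure, an up-move has probability p* = (R−d)/(u−d) = 0.6286 and values discount at R = 1.17.
At expiry t=2: V(2,0)=-31.5304, V(2,1)=-19.2664, V(2,2)=4.7576
(1,0): S=17.5200. Δ = (V_up−V_dn)/(S_up−S_dn) = (-19.2664−-31.5304)/(25.0536−12.7896) = 1.0000. V = [p*·-19.2664 + (1−p*)·-31.5304]/1.17 = -20.3603. B = V − Δ·S = -37.8803.
(1,1): S=34.3200. Δ = (V_up−V_dn)/(S_up−S_dn) = (4.7576−-19.2664)/(49.0776−25.0536) = 1.0000. V = [p*·4.7576 + (1−p*)·-19.2664]/1.17 = -3.5603. B = V − Δ·S = -37.8803.
(0,0): S=24.0000. Δ = (V_up−V_dn)/(S_up−S_dn) = (-3.5603−-20.3603)/(34.3200−17.5200) = 1.0000. V = [p*·-3.5603 + (1−p*)·-20.3603]/1.17 = -8.3764. B = V − Δ·S = -32.3764.
Check: Δ(0,0)·S0 + B(0,0) = -8.3764 = V0.

(0,0): Delta=1.0000 Bond=-32.3764
(1,0): Delta=1.0000 Bond=-37.8803
(1,1): Delta=1.0000 Bond=-37.8803
V0=-8.3764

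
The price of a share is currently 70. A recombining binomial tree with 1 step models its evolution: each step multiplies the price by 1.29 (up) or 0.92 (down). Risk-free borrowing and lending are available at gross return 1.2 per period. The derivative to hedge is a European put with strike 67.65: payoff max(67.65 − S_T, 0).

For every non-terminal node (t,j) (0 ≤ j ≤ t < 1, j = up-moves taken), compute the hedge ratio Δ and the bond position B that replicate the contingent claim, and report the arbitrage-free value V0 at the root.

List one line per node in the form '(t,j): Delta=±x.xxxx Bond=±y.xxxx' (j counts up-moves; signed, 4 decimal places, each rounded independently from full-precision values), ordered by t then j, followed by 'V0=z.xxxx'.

(0,0): Delta=-0.1255 Bond=9.4426
V0=0.6588

Since d<R<u, set p* = (R−d)/(u−d) = 0.7568; price each node as the discounted p*-expectation of its children.
Terminal values V(1,·): V(1,0)=3.2500, V(1,1)=0.0000
Node (0,0) S=70.0000: V=(p*·0.0000+(1−p*)·3.2500)/1.2=0.6588; Δ=(0.0000−3.2500)/(90.3000−64.4000)=-0.1255; B=V−Δ·S=9.4426
Root portfolio cost Δ·70+B reproduces V0=0.6588.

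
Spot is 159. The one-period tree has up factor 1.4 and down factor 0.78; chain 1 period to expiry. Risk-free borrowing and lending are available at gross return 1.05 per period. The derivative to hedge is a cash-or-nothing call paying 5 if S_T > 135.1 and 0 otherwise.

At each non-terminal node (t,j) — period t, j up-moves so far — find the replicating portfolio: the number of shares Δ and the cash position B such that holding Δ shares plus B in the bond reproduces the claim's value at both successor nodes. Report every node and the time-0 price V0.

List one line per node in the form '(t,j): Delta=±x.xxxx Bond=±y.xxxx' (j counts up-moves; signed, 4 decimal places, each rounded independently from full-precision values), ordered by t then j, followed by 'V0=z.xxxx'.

(0,0): Delta=0.0507 Bond=-5.9908
V0=2.0737

The replicating-portfolio and risk-neutral prices coincide; use p* = (1.05−0.78)/(1.4−0.78) = 0.4355 for the latter.
Payoff layer (t=1): V(1,0)=0.0000, V(1,1)=5.0000
(0,0): S=159.0000. Δ = (V_up−V_dn)/(S_up−S_dn) = (5.0000−0.0000)/(222.6000−124.0200) = 0.0507. V = [p*·5.0000 + (1−p*)·0.0000]/1.05 = 2.0737. B = V − Δ·S = -5.9908.
The time-0 hedge costs 2.0737, which is the no-arbitrage price.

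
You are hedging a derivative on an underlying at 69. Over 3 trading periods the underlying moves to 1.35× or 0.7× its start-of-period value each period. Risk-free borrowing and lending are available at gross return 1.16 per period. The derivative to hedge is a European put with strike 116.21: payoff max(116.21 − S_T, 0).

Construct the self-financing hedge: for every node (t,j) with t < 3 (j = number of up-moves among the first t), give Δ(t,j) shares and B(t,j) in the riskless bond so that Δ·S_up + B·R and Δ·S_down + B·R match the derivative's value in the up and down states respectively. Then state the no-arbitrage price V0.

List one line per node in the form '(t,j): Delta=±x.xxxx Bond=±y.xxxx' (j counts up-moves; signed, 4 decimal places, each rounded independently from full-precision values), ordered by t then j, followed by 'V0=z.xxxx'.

(0,0): Delta=-0.5556 Bond=55.9451
(1,0): Delta=-1.0000 Bond=86.3630
(1,1): Delta=-0.4604 Bond=56.0296
(2,0): Delta=-1.0000 Bond=100.1810
(2,1): Delta=-1.0000 Bond=100.1810
(2,2): Delta=-0.3448 Bond=50.4607
V0=17.6118

Under the risk-neutral measure, an up-move has probability p* = (R−d)/(u−d) = 0.7077 and values discount at R = 1.16.
Terminal payoffs: V(3,0)=92.5430, V(3,1)=70.5665, V(3,2)=28.1832, V(3,3)=0.0000
(2,0): S=33.8100. Δ = (V_up−V_dn)/(S_up−S_dn) = (70.5665−92.5430)/(45.6435−23.6670) = -1.0000. V = [p*·70.5665 + (1−p*)·92.5430]/1.16 = 66.3710. B = V − Δ·S = 100.1810.
(2,1): S=65.2050. Δ = (V_up−V_dn)/(S_up−S_dn) = (28.1832−70.5665)/(88.0268−45.6435) = -1.0000. V = [p*·28.1832 + (1−p*)·70.5665]/1.16 = 34.9760. B = V − Δ·S = 100.1810.
(2,2): S=125.7525. Δ = (V_up−V_dn)/(S_up−S_dn) = (0.0000−28.1832)/(169.7659−88.0268) = -0.3448. V = [p*·0.0000 + (1−p*)·28.1832]/1.16 = 7.1019. B = V − Δ·S = 50.4607.
(1,0): S=48.3000. Δ = (V_up−V_dn)/(S_up−S_dn) = (34.9760−66.3710)/(65.2050−33.8100) = -1.0000. V = [p*·34.9760 + (1−p*)·66.3710]/1.16 = 38.0630. B = V − Δ·S = 86.3630.
(1,1): S=93.1500. Δ = (V_up−V_dn)/(S_up−S_dn) = (7.1019−34.9760)/(125.7525−65.2050) = -0.4604. V = [p*·7.1019 + (1−p*)·34.9760]/1.16 = 13.1463. B = V − Δ·S = 56.0296.
(0,0): S=69.0000. Δ = (V_up−V_dn)/(S_up−S_dn) = (13.1463−38.0630)/(93.1500−48.3000) = -0.5556. V = [p*·13.1463 + (1−p*)·38.0630]/1.16 = 17.6118. B = V − Δ·S = 55.9451.
Root portfolio cost Δ·69+B reproduces V0=17.6118.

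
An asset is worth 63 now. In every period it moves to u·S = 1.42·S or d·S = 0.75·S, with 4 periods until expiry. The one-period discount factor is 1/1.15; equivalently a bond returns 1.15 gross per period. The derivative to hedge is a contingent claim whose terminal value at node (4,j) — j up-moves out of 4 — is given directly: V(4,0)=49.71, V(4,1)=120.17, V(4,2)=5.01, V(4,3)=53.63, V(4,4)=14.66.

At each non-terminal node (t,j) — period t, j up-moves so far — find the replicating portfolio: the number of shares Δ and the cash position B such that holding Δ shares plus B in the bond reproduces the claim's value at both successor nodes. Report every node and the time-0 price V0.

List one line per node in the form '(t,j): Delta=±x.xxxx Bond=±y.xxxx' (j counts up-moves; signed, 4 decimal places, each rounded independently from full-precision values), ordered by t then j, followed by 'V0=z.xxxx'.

(0,0): Delta=-0.2528 Bond=39.9887
(1,0): Delta=-0.6363 Bond=64.1096
(1,1): Delta=-0.1160 Bond=33.7543
(2,0): Delta=-1.4781 Bond=103.5557
(2,1): Delta=-0.3362 Bond=53.5909
(2,2): Delta=-0.0375 Bond=28.8453
(3,0): Delta=3.9568 Bond=-25.3592
(3,1): Delta=-3.4157 Bond=216.5917
(3,2): Delta=0.7617 Bond=-42.9699
(3,3): Delta=-0.3224 Bond=84.5679
V0=24.0648

Under the risk-neutral measure, an up-move has probability p* = (R−d)/(u−d) = 0.5970 and values discount at R = 1.15.
At expiry t=4: V(4,0)=49.7100, V(4,1)=120.1700, V(4,2)=5.0100, V(4,3)=53.6300, V(4,4)=14.6600
  t=3,j=0: stock 26.5781 → up 37.7409 (V=120.1700), down 19.9336 (V=49.7100). Price 79.8049; hedge Δ=3.9568, bond B=-25.3592.
  t=3,j=1: stock 50.3212 → up 71.4562 (V=5.0100), down 37.7409 (V=120.1700). Price 44.7111; hedge Δ=-3.4157, bond B=216.5917.
  t=3,j=2: stock 95.2749 → up 135.2904 (V=53.6300), down 71.4562 (V=5.0100). Price 29.5973; hedge Δ=0.7617, bond B=-42.9699.
  t=3,j=3: stock 180.3871 → up 256.1497 (V=14.6600), down 135.2904 (V=53.6300). Price 26.4038; hedge Δ=-0.3224, bond B=84.5679.
  t=2,j=0: stock 35.4375 → up 50.3212 (V=44.7111), down 26.5781 (V=79.8049). Price 51.1769; hedge Δ=-1.4781, bond B=103.5557.
  t=2,j=1: stock 67.0950 → up 95.2749 (V=29.5973), down 50.3212 (V=44.7111). Price 31.0330; hedge Δ=-0.3362, bond B=53.5909.
  t=2,j=2: stock 127.0332 → up 180.3871 (V=26.4038), down 95.2749 (V=29.5973). Price 24.0789; hedge Δ=-0.0375, bond B=28.8453.
  t=1,j=0: stock 47.2500 → up 67.0950 (V=31.0330), down 35.4375 (V=51.1769). Price 34.0441; hedge Δ=-0.6363, bond B=64.1096.
  t=1,j=1: stock 89.4600 → up 127.0332 (V=24.0789), down 67.0950 (V=31.0330). Price 23.3750; hedge Δ=-0.1160, bond B=33.7543.
  t=0,j=0: stock 63.0000 → up 89.4600 (V=23.3750), down 47.2500 (V=34.0441). Price 24.0648; hedge Δ=-0.2528, bond B=39.9887.
Each (Δ,B) replicates both successor values, so the strategy is self-financing and V0 is arbitrage-free.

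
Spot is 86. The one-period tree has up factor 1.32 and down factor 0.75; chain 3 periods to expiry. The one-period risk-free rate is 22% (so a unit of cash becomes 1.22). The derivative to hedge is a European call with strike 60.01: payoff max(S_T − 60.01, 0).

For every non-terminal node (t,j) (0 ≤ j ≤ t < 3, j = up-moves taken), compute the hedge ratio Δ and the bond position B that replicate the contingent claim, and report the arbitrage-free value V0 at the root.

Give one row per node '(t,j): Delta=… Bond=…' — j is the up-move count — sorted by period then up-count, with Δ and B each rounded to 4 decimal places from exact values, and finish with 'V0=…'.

(0,0): Delta=0.9900 Bond=-32.1165
(1,0): Delta=0.9072 Bond=-33.8414
(1,1): Delta=1.0000 Bond=-40.3185
(2,0): Delta=0.1394 Bond=-4.1469
(2,1): Delta=1.0000 Bond=-49.1885
(2,2): Delta=1.0000 Bond=-49.1885
V0=53.0226

No-arbitrage ⇒ martingale measure with p* = (R−d)/(u−d) = 0.8246.
Terminal payoffs: V(3,0)=0.0000, V(3,1)=3.8450, V(3,2)=52.3748, V(3,3)=137.7872
(2,0): S=48.3750. Δ = (V_up−V_dn)/(S_up−S_dn) = (3.8450−0.0000)/(63.8550−36.2812) = 0.1394. V = [p*·3.8450 + (1−p*)·0.0000]/1.22 = 2.5987. B = V − Δ·S = -4.1469.
(2,1): S=85.1400. Δ = (V_up−V_dn)/(S_up−S_dn) = (52.3748−3.8450)/(112.3848−63.8550) = 1.0000. V = [p*·52.3748 + (1−p*)·3.8450]/1.22 = 35.9515. B = V − Δ·S = -49.1885.
(2,2): S=149.8464. Δ = (V_up−V_dn)/(S_up−S_dn) = (137.7872−52.3748)/(197.7972−112.3848) = 1.0000. V = [p*·137.7872 + (1−p*)·52.3748]/1.22 = 100.6579. B = V − Δ·S = -49.1885.
(1,0): S=64.5000. Δ = (V_up−V_dn)/(S_up−S_dn) = (35.9515−2.5987)/(85.1400−48.3750) = 0.9072. V = [p*·35.9515 + (1−p*)·2.5987]/1.22 = 24.6722. B = V − Δ·S = -33.8414.
(1,1): S=113.5200. Δ = (V_up−V_dn)/(S_up−S_dn) = (100.6579−35.9515)/(149.8464−85.1400) = 1.0000. V = [p*·100.6579 + (1−p*)·35.9515]/1.22 = 73.2015. B = V − Δ·S = -40.3185.
(0,0): S=86.0000. Δ = (V_up−V_dn)/(S_up−S_dn) = (73.2015−24.6722)/(113.5200−64.5000) = 0.9900. V = [p*·73.2015 + (1−p*)·24.6722]/1.22 = 53.0226. B = V − Δ·S = -32.1165.
The time-0 hedge costs 53.0226, which is the no-arbitrage price.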